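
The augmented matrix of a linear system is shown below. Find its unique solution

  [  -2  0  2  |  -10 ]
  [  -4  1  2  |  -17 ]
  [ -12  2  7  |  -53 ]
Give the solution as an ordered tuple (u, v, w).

(4, 1, -1)

r1 → -1/2·r1
  [   1  0  -1  |    5 ]
  [  -4  1   2  |  -17 ]
  [ -12  2   7  |  -53 ]
r2 → r2 + 4·r1
  [   1  0  -1  |    5 ]
  [   0  1  -2  |    3 ]
  [ -12  2   7  |  -53 ]
r3 → r3 + 12·r1
  [ 1  0  -1  |  5 ]
  [ 0  1  -2  |  3 ]
  [ 0  2  -5  |  7 ]
r3 → r3 − 2·r2
  [ 1  0  -1  |  5 ]
  [ 0  1  -2  |  3 ]
  [ 0  0  -1  |  1 ]
r3 → -1·r3
  [ 1  0  -1  |   5 ]
  [ 0  1  -2  |   3 ]
  [ 0  0   1  |  -1 ]
r2 → r2 + 2·r3
  [ 1  0  -1  |   5 ]
  [ 0  1   0  |   1 ]
  [ 0  0   1  |  -1 ]
r1 → r1 + r3
  [ 1  0  0  |   4 ]
  [ 0  1  0  |   1 ]
  [ 0  0  1  |  -1 ]
Reading off the last column: u = 4, v = 1, w = -1.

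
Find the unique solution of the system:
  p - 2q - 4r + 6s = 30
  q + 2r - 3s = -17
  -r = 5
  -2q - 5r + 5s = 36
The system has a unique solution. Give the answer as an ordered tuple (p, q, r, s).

Form the augmented matrix and row-reduce:
  [ 1  -2  -4   6  |   30 ]
  [ 0   1   2  -3  |  -17 ]
  [ 0   0  -1   0  |    5 ]
  [ 0  -2  -5   5  |   36 ]
R4 ← R4 + 2·R2
  [ 1  -2  -4   6  |   30 ]
  [ 0   1   2  -3  |  -17 ]
  [ 0   0  -1   0  |    5 ]
  [ 0   0  -1  -1  |    2 ]
R3 ← -1·R3
  [ 1  -2  -4   6  |   30 ]
  [ 0   1   2  -3  |  -17 ]
  [ 0   0   1   0  |   -5 ]
  [ 0   0  -1  -1  |    2 ]
R4 ← R4 + R3
  [ 1  -2  -4   6  |   30 ]
  [ 0   1   2  -3  |  -17 ]
  [ 0   0   1   0  |   -5 ]
  [ 0   0   0  -1  |   -3 ]
R4 ← -1·R4
  [ 1  -2  -4   6  |   30 ]
  [ 0   1   2  -3  |  -17 ]
  [ 0   0   1   0  |   -5 ]
  [ 0   0   0   1  |    3 ]
R2 ← R2 + 3·R4
  [ 1  -2  -4  6  |  30 ]
  [ 0   1   2  0  |  -8 ]
  [ 0   0   1  0  |  -5 ]
  [ 0   0   0  1  |   3 ]
R1 ← R1 − 6·R4
  [ 1  -2  -4  0  |  12 ]
  [ 0   1   2  0  |  -8 ]
  [ 0   0   1  0  |  -5 ]
  [ 0   0   0  1  |   3 ]
R2 ← R2 − 2·R3
  [ 1  -2  -4  0  |  12 ]
  [ 0   1   0  0  |   2 ]
  [ 0   0   1  0  |  -5 ]
  [ 0   0   0  1  |   3 ]
R1 ← R1 + 4·R3
  [ 1  -2  0  0  |  -8 ]
  [ 0   1  0  0  |   2 ]
  [ 0   0  1  0  |  -5 ]
  [ 0   0  0  1  |   3 ]
R1 ← R1 + 2·R2
  [ 1  0  0  0  |  -4 ]
  [ 0  1  0  0  |   2 ]
  [ 0  0  1  0  |  -5 ]
  [ 0  0  0  1  |   3 ]
Reading off the last column: p = -4, q = 2, r = -5, s = 3.

(-4, 2, -5, 3)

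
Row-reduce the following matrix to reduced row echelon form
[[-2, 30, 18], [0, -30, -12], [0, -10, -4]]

[[1, 0, -3], [0, 1, 2/5], [0, 0, 0]]

R1 → -1/2·R1
R2 → -1/30·R2
R3 → R3 + 10·R2
R1 → R1 + 15·R2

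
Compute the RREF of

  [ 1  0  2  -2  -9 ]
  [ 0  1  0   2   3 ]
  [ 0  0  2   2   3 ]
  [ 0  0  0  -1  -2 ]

r3 := 1/2·r3
  [ 1  0  2  -2   -9 ]
  [ 0  1  0   2    3 ]
  [ 0  0  1   1  3/2 ]
  [ 0  0  0  -1   -2 ]
r4 := -1·r4
  [ 1  0  2  -2   -9 ]
  [ 0  1  0   2    3 ]
  [ 0  0  1   1  3/2 ]
  [ 0  0  0   1    2 ]
r3 := r3 − r4
  [ 1  0  2  -2    -9 ]
  [ 0  1  0   2     3 ]
  [ 0  0  1   0  -1/2 ]
  [ 0  0  0   1     2 ]
r2 := r2 − 2·r4
  [ 1  0  2  -2    -9 ]
  [ 0  1  0   0    -1 ]
  [ 0  0  1   0  -1/2 ]
  [ 0  0  0   1     2 ]
r1 := r1 + 2·r4
  [ 1  0  2  0    -5 ]
  [ 0  1  0  0    -1 ]
  [ 0  0  1  0  -1/2 ]
  [ 0  0  0  1     2 ]
r1 := r1 − 2·r3
  [ 1  0  0  0    -4 ]
  [ 0  1  0  0    -1 ]
  [ 0  0  1  0  -1/2 ]
  [ 0  0  0  1     2 ]

[[1, 0, 0, 0, -4], [0, 1, 0, 0, -1], [0, 0, 1, 0, -1/2], [0, 0, 0, 1, 2]]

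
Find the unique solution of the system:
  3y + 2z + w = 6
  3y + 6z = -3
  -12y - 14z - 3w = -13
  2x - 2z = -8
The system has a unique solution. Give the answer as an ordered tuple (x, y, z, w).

Form the augmented matrix and row-reduce:
  [ 0    3    2   1  |    6 ]
  [ 0    3    6   0  |   -3 ]
  [ 0  -12  -14  -3  |  -13 ]
  [ 2    0   -2   0  |   -8 ]
R1 <-> R4
R1 -> 1/2·R1
R2 -> 1/3·R2
R3 -> R3 + 12·R2
R4 -> R4 − 3·R2
R3 -> 1/10·R3
R4 -> R4 + 4·R3
R4 -> -5·R4
R3 -> R3 + 3/10·R4
R2 -> R2 − 2·R3
R1 -> R1 + R3
Reading off the last column: x = -5, y = 1, z = -1, w = 5.

(-5, 1, -1, 5)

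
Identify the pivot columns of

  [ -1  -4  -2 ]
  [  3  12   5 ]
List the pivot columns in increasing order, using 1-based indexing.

Multiply r1 by -1.
  [ 1   4  2 ]
  [ 3  12  5 ]
Subtract 3 times r1 from r2.
  [ 1  4   2 ]
  [ 0  0  -1 ]
Multiply r2 by -1.
  [ 1  4  2 ]
  [ 0  0  1 ]
Subtract 2 times r2 from r1.
  [ 1  4  0 ]
  [ 0  0  1 ]
Pivot columns are the columns containing a leading 1.

1, 3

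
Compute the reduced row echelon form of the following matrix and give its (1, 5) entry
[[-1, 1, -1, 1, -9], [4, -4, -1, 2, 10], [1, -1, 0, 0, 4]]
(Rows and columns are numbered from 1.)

4

Multiply r1 by -1.
  [ 1  -1   1  -1   9 ]
  [ 4  -4  -1   2  10 ]
  [ 1  -1   0   0   4 ]
Subtract 4 times r1 from r2.
  [ 1  -1   1  -1    9 ]
  [ 0   0  -5   6  -26 ]
  [ 1  -1   0   0    4 ]
Subtract r1 from r3.
  [ 1  -1   1  -1    9 ]
  [ 0   0  -5   6  -26 ]
  [ 0   0  -1   1   -5 ]
Multiply r2 by -1/5.
  [ 1  -1   1    -1     9 ]
  [ 0   0   1  -6/5  26/5 ]
  [ 0   0  -1     1    -5 ]
Add r2 to r3.
  [ 1  -1  1    -1     9 ]
  [ 0   0  1  -6/5  26/5 ]
  [ 0   0  0  -1/5   1/5 ]
Multiply r3 by -5.
  [ 1  -1  1    -1     9 ]
  [ 0   0  1  -6/5  26/5 ]
  [ 0   0  0     1    -1 ]
Add 6/5 times r3 to r2.
  [ 1  -1  1  -1   9 ]
  [ 0   0  1   0   4 ]
  [ 0   0  0   1  -1 ]
Add r3 to r1.
  [ 1  -1  1  0   8 ]
  [ 0   0  1  0   4 ]
  [ 0   0  0  1  -1 ]
Subtract r2 from r1.
  [ 1  -1  0  0   4 ]
  [ 0   0  1  0   4 ]
  [ 0   0  0  1  -1 ]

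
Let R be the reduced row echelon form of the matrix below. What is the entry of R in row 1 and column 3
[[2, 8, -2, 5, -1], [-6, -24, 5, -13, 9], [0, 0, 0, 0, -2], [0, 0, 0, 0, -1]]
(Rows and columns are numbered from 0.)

Multiply r1 by 1/2.
  [  1    4  -1  5/2  -1/2 ]
  [ -6  -24   5  -13     9 ]
  [  0    0   0    0    -2 ]
  [  0    0   0    0    -1 ]
Add 6 times r1 to r2.
  [ 1  4  -1  5/2  -1/2 ]
  [ 0  0  -1    2     6 ]
  [ 0  0   0    0    -2 ]
  [ 0  0   0    0    -1 ]
Multiply r2 by -1.
  [ 1  4  -1  5/2  -1/2 ]
  [ 0  0   1   -2    -6 ]
  [ 0  0   0    0    -2 ]
  [ 0  0   0    0    -1 ]
Multiply r3 by -1/2.
  [ 1  4  -1  5/2  -1/2 ]
  [ 0  0   1   -2    -6 ]
  [ 0  0   0    0     1 ]
  [ 0  0   0    0    -1 ]
Add r3 to r4.
  [ 1  4  -1  5/2  -1/2 ]
  [ 0  0   1   -2    -6 ]
  [ 0  0   0    0     1 ]
  [ 0  0   0    0     0 ]
Add 6 times r3 to r2.
  [ 1  4  -1  5/2  -1/2 ]
  [ 0  0   1   -2     0 ]
  [ 0  0   0    0     1 ]
  [ 0  0   0    0     0 ]
Add 1/2 times r3 to r1.
  [ 1  4  -1  5/2  0 ]
  [ 0  0   1   -2  0 ]
  [ 0  0   0    0  1 ]
  [ 0  0   0    0  0 ]
Add r2 to r1.
  [ 1  4  0  1/2  0 ]
  [ 0  0  1   -2  0 ]
  [ 0  0  0    0  1 ]
  [ 0  0  0    0  0 ]

-2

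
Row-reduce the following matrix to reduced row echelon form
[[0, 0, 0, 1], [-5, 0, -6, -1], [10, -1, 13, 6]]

ρ1 <-> ρ2
ρ1 := -1/5·ρ1
ρ3 := ρ3 − 10·ρ1
ρ2 <-> ρ3
ρ2 := -1·ρ2
ρ2 := ρ2 + 4·ρ3
ρ1 := ρ1 − 1/5·ρ3

[[1, 0, 6/5, 0], [0, 1, -1, 0], [0, 0, 0, 1]]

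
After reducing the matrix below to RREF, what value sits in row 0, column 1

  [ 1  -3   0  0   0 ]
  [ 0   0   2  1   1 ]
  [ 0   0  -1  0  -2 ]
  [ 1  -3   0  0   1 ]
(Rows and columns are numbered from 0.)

-3

Subtract R1 from R4.
  [ 1  -3   0  0   0 ]
  [ 0   0   2  1   1 ]
  [ 0   0  -1  0  -2 ]
  [ 0   0   0  0   1 ]
Multiply R2 by 1/2.
  [ 1  -3   0    0    0 ]
  [ 0   0   1  1/2  1/2 ]
  [ 0   0  -1    0   -2 ]
  [ 0   0   0    0    1 ]
Add R2 to R3.
  [ 1  -3  0    0     0 ]
  [ 0   0  1  1/2   1/2 ]
  [ 0   0  0  1/2  -3/2 ]
  [ 0   0  0    0     1 ]
Multiply R3 by 2.
  [ 1  -3  0    0    0 ]
  [ 0   0  1  1/2  1/2 ]
  [ 0   0  0    1   -3 ]
  [ 0   0  0    0    1 ]
Add 3 times R4 to R3.
  [ 1  -3  0    0    0 ]
  [ 0   0  1  1/2  1/2 ]
  [ 0   0  0    1    0 ]
  [ 0   0  0    0    1 ]
Subtract 1/2 times R4 from R2.
  [ 1  -3  0    0  0 ]
  [ 0   0  1  1/2  0 ]
  [ 0   0  0    1  0 ]
  [ 0   0  0    0  1 ]
Subtract 1/2 times R3 from R2.
  [ 1  -3  0  0  0 ]
  [ 0   0  1  0  0 ]
  [ 0   0  0  1  0 ]
  [ 0   0  0  0  1 ]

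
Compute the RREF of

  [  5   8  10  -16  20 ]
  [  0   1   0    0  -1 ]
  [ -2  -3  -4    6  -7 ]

[[1, 0, 2, 0, -4], [0, 1, 0, 0, -1], [0, 0, 0, 1, -3]]

Multiply R1 by 1/5.
  [  1  8/5   2  -16/5   4 ]
  [  0    1   0      0  -1 ]
  [ -2   -3  -4      6  -7 ]
Add 2 times R1 to R3.
  [ 1  8/5  2  -16/5   4 ]
  [ 0    1  0      0  -1 ]
  [ 0  1/5  0   -2/5   1 ]
Subtract 1/5 times R2 from R3.
  [ 1  8/5  2  -16/5    4 ]
  [ 0    1  0      0   -1 ]
  [ 0    0  0   -2/5  6/5 ]
Multiply R3 by -5/2.
  [ 1  8/5  2  -16/5   4 ]
  [ 0    1  0      0  -1 ]
  [ 0    0  0      1  -3 ]
Add 16/5 times R3 to R1.
  [ 1  8/5  2  0  -28/5 ]
  [ 0    1  0  0     -1 ]
  [ 0    0  0  1     -3 ]
Subtract 8/5 times R2 from R1.
  [ 1  0  2  0  -4 ]
  [ 0  1  0  0  -1 ]
  [ 0  0  0  1  -3 ]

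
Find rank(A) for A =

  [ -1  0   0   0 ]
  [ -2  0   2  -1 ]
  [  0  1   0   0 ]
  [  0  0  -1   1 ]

rank = 4

r1 ← -1·r1
  [  1  0   0   0 ]
  [ -2  0   2  -1 ]
  [  0  1   0   0 ]
  [  0  0  -1   1 ]
r2 ← r2 + 2·r1
  [ 1  0   0   0 ]
  [ 0  0   2  -1 ]
  [ 0  1   0   0 ]
  [ 0  0  -1   1 ]
r2 <=> r3
  [ 1  0   0   0 ]
  [ 0  1   0   0 ]
  [ 0  0   2  -1 ]
  [ 0  0  -1   1 ]
r3 ← 1/2·r3
  [ 1  0   0     0 ]
  [ 0  1   0     0 ]
  [ 0  0   1  -1/2 ]
  [ 0  0  -1     1 ]
r4 ← r4 + r3
  [ 1  0  0     0 ]
  [ 0  1  0     0 ]
  [ 0  0  1  -1/2 ]
  [ 0  0  0   1/2 ]
r4 ← 2·r4
  [ 1  0  0     0 ]
  [ 0  1  0     0 ]
  [ 0  0  1  -1/2 ]
  [ 0  0  0     1 ]
r3 ← r3 + 1/2·r4
  [ 1  0  0  0 ]
  [ 0  1  0  0 ]
  [ 0  0  1  0 ]
  [ 0  0  0  1 ]
The reduced form has 4 nonzero rows.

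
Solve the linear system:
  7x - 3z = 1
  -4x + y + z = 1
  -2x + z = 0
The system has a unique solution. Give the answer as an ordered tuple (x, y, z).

Form the augmented matrix and row-reduce:
  [  7  0  -3  |  1 ]
  [ -4  1   1  |  1 ]
  [ -2  0   1  |  0 ]
ρ1 → 1/7·ρ1
  [  1  0  -3/7  |  1/7 ]
  [ -4  1     1  |    1 ]
  [ -2  0     1  |    0 ]
ρ2 → ρ2 + 4·ρ1
  [  1  0  -3/7  |   1/7 ]
  [  0  1  -5/7  |  11/7 ]
  [ -2  0     1  |     0 ]
ρ3 → ρ3 + 2·ρ1
  [ 1  0  -3/7  |   1/7 ]
  [ 0  1  -5/7  |  11/7 ]
  [ 0  0   1/7  |   2/7 ]
ρ3 → 7·ρ3
  [ 1  0  -3/7  |   1/7 ]
  [ 0  1  -5/7  |  11/7 ]
  [ 0  0     1  |     2 ]
ρ2 → ρ2 + 5/7·ρ3
  [ 1  0  -3/7  |  1/7 ]
  [ 0  1     0  |    3 ]
  [ 0  0     1  |    2 ]
ρ1 → ρ1 + 3/7·ρ3
  [ 1  0  0  |  1 ]
  [ 0  1  0  |  3 ]
  [ 0  0  1  |  2 ]
Reading off the last column: x = 1, y = 3, z = 2.

(1, 3, 2)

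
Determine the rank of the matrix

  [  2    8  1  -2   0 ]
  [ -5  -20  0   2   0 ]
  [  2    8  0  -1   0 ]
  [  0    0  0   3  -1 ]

R1 := 1/2·R1
  [  1    4  1/2  -1   0 ]
  [ -5  -20    0   2   0 ]
  [  2    8    0  -1   0 ]
  [  0    0    0   3  -1 ]
R2 := R2 + 5·R1
  [ 1  4  1/2  -1   0 ]
  [ 0  0  5/2  -3   0 ]
  [ 2  8    0  -1   0 ]
  [ 0  0    0   3  -1 ]
R3 := R3 − 2·R1
  [ 1  4  1/2  -1   0 ]
  [ 0  0  5/2  -3   0 ]
  [ 0  0   -1   1   0 ]
  [ 0  0    0   3  -1 ]
R2 := 2/5·R2
  [ 1  4  1/2    -1   0 ]
  [ 0  0    1  -6/5   0 ]
  [ 0  0   -1     1   0 ]
  [ 0  0    0     3  -1 ]
R3 := R3 + R2
  [ 1  4  1/2    -1   0 ]
  [ 0  0    1  -6/5   0 ]
  [ 0  0    0  -1/5   0 ]
  [ 0  0    0     3  -1 ]
R3 := -5·R3
  [ 1  4  1/2    -1   0 ]
  [ 0  0    1  -6/5   0 ]
  [ 0  0    0     1   0 ]
  [ 0  0    0     3  -1 ]
R4 := R4 − 3·R3
  [ 1  4  1/2    -1   0 ]
  [ 0  0    1  -6/5   0 ]
  [ 0  0    0     1   0 ]
  [ 0  0    0     0  -1 ]
R4 := -1·R4
  [ 1  4  1/2    -1  0 ]
  [ 0  0    1  -6/5  0 ]
  [ 0  0    0     1  0 ]
  [ 0  0    0     0  1 ]
R2 := R2 + 6/5·R3
  [ 1  4  1/2  -1  0 ]
  [ 0  0    1   0  0 ]
  [ 0  0    0   1  0 ]
  [ 0  0    0   0  1 ]
R1 := R1 + R3
  [ 1  4  1/2  0  0 ]
  [ 0  0    1  0  0 ]
  [ 0  0    0  1  0 ]
  [ 0  0    0  0  1 ]
R1 := R1 − 1/2·R2
  [ 1  4  0  0  0 ]
  [ 0  0  1  0  0 ]
  [ 0  0  0  1  0 ]
  [ 0  0  0  0  1 ]
The reduced form has 4 nonzero rows.

rank = 4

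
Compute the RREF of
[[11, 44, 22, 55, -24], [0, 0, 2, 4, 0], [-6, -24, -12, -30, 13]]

R1 -> 1/11·R1
  [  1    4    2    5  -24/11 ]
  [  0    0    2    4       0 ]
  [ -6  -24  -12  -30      13 ]
R3 -> R3 + 6·R1
  [ 1  4  2  5  -24/11 ]
  [ 0  0  2  4       0 ]
  [ 0  0  0  0   -1/11 ]
R2 -> 1/2·R2
  [ 1  4  2  5  -24/11 ]
  [ 0  0  1  2       0 ]
  [ 0  0  0  0   -1/11 ]
R3 -> -11·R3
  [ 1  4  2  5  -24/11 ]
  [ 0  0  1  2       0 ]
  [ 0  0  0  0       1 ]
R1 -> R1 + 24/11·R3
  [ 1  4  2  5  0 ]
  [ 0  0  1  2  0 ]
  [ 0  0  0  0  1 ]
R1 -> R1 − 2·R2
  [ 1  4  0  1  0 ]
  [ 0  0  1  2  0 ]
  [ 0  0  0  0  1 ]

[[1, 4, 0, 1, 0], [0, 0, 1, 2, 0], [0, 0, 0, 0, 1]]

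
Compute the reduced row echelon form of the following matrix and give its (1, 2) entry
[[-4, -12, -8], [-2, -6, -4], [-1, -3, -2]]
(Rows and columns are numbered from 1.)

r1 := -1/4·r1
  [  1   3   2 ]
  [ -2  -6  -4 ]
  [ -1  -3  -2 ]
r2 := r2 + 2·r1
  [  1   3   2 ]
  [  0   0   0 ]
  [ -1  -3  -2 ]
r3 := r3 + r1
  [ 1  3  2 ]
  [ 0  0  0 ]
  [ 0  0  0 ]

3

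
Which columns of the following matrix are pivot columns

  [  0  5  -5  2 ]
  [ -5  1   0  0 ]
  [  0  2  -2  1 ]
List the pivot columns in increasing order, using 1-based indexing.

1, 2, 4

R1 ↔ R2
R1 := -1/5·R1
R2 := 1/5·R2
R3 := R3 − 2·R2
R3 := 5·R3
R2 := R2 − 2/5·R3
R1 := R1 + 1/5·R2
Pivot columns are the columns containing a leading 1.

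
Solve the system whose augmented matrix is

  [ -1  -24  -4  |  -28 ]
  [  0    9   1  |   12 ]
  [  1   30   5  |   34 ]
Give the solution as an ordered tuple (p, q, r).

Multiply R1 by -1.
  [ 1  24  4  |  28 ]
  [ 0   9  1  |  12 ]
  [ 1  30  5  |  34 ]
Subtract R1 from R3.
  [ 1  24  4  |  28 ]
  [ 0   9  1  |  12 ]
  [ 0   6  1  |   6 ]
Multiply R2 by 1/9.
  [ 1  24    4  |   28 ]
  [ 0   1  1/9  |  4/3 ]
  [ 0   6    1  |    6 ]
Subtract 6 times R2 from R3.
  [ 1  24    4  |   28 ]
  [ 0   1  1/9  |  4/3 ]
  [ 0   0  1/3  |   -2 ]
Multiply R3 by 3.
  [ 1  24    4  |   28 ]
  [ 0   1  1/9  |  4/3 ]
  [ 0   0    1  |   -6 ]
Subtract 1/9 times R3 from R2.
  [ 1  24  4  |  28 ]
  [ 0   1  0  |   2 ]
  [ 0   0  1  |  -6 ]
Subtract 4 times R3 from R1.
  [ 1  24  0  |  52 ]
  [ 0   1  0  |   2 ]
  [ 0   0  1  |  -6 ]
Subtract 24 times R2 from R1.
  [ 1  0  0  |   4 ]
  [ 0  1  0  |   2 ]
  [ 0  0  1  |  -6 ]
Reading off the last column: p = 4, q = 2, r = -6.

(4, 2, -6)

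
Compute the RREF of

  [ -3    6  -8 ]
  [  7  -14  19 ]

r1 → -1/3·r1
  [ 1   -2  8/3 ]
  [ 7  -14   19 ]
r2 → r2 − 7·r1
  [ 1  -2  8/3 ]
  [ 0   0  1/3 ]
r2 → 3·r2
  [ 1  -2  8/3 ]
  [ 0   0    1 ]
r1 → r1 − 8/3·r2
  [ 1  -2  0 ]
  [ 0   0  1 ]

[[1, -2, 0], [0, 0, 1]]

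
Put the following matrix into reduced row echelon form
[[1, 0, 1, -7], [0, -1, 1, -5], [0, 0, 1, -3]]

Multiply R2 by -1.
Add R3 to R2.
Subtract R3 from R1.

[[1, 0, 0, -4], [0, 1, 0, 2], [0, 0, 1, -3]]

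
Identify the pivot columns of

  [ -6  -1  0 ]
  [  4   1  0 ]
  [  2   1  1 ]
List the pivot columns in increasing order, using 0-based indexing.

0, 1, 2

r1 := -1/6·r1
  [ 1  1/6  0 ]
  [ 4    1  0 ]
  [ 2    1  1 ]
r2 := r2 − 4·r1
  [ 1  1/6  0 ]
  [ 0  1/3  0 ]
  [ 2    1  1 ]
r3 := r3 − 2·r1
  [ 1  1/6  0 ]
  [ 0  1/3  0 ]
  [ 0  2/3  1 ]
r2 := 3·r2
  [ 1  1/6  0 ]
  [ 0    1  0 ]
  [ 0  2/3  1 ]
r3 := r3 − 2/3·r2
  [ 1  1/6  0 ]
  [ 0    1  0 ]
  [ 0    0  1 ]
r1 := r1 − 1/6·r2
  [ 1  0  0 ]
  [ 0  1  0 ]
  [ 0  0  1 ]
Pivot columns are the columns containing a leading 1.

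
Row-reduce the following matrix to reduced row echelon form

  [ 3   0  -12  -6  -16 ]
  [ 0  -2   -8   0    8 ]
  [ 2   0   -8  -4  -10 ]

R1 ← 1/3·R1
  [ 1   0  -4  -2  -16/3 ]
  [ 0  -2  -8   0      8 ]
  [ 2   0  -8  -4    -10 ]
R3 ← R3 − 2·R1
  [ 1   0  -4  -2  -16/3 ]
  [ 0  -2  -8   0      8 ]
  [ 0   0   0   0    2/3 ]
R2 ← -1/2·R2
  [ 1  0  -4  -2  -16/3 ]
  [ 0  1   4   0     -4 ]
  [ 0  0   0   0    2/3 ]
R3 ← 3/2·R3
  [ 1  0  -4  -2  -16/3 ]
  [ 0  1   4   0     -4 ]
  [ 0  0   0   0      1 ]
R2 ← R2 + 4·R3
  [ 1  0  -4  -2  -16/3 ]
  [ 0  1   4   0      0 ]
  [ 0  0   0   0      1 ]
R1 ← R1 + 16/3·R3
  [ 1  0  -4  -2  0 ]
  [ 0  1   4   0  0 ]
  [ 0  0   0   0  1 ]

[[1, 0, -4, -2, 0], [0, 1, 4, 0, 0], [0, 0, 0, 0, 1]]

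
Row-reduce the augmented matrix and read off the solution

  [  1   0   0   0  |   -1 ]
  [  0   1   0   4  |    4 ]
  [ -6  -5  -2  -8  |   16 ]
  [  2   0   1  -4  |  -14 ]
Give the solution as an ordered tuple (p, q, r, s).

(-1, -2, -6, 3/2)

ρ3 := ρ3 + 6·ρ1
  [ 1   0   0   0  |   -1 ]
  [ 0   1   0   4  |    4 ]
  [ 0  -5  -2  -8  |   10 ]
  [ 2   0   1  -4  |  -14 ]
ρ4 := ρ4 − 2·ρ1
  [ 1   0   0   0  |   -1 ]
  [ 0   1   0   4  |    4 ]
  [ 0  -5  -2  -8  |   10 ]
  [ 0   0   1  -4  |  -12 ]
ρ3 := ρ3 + 5·ρ2
  [ 1  0   0   0  |   -1 ]
  [ 0  1   0   4  |    4 ]
  [ 0  0  -2  12  |   30 ]
  [ 0  0   1  -4  |  -12 ]
ρ3 := -1/2·ρ3
  [ 1  0  0   0  |   -1 ]
  [ 0  1  0   4  |    4 ]
  [ 0  0  1  -6  |  -15 ]
  [ 0  0  1  -4  |  -12 ]
ρ4 := ρ4 − ρ3
  [ 1  0  0   0  |   -1 ]
  [ 0  1  0   4  |    4 ]
  [ 0  0  1  -6  |  -15 ]
  [ 0  0  0   2  |    3 ]
ρ4 := 1/2·ρ4
  [ 1  0  0   0  |   -1 ]
  [ 0  1  0   4  |    4 ]
  [ 0  0  1  -6  |  -15 ]
  [ 0  0  0   1  |  3/2 ]
ρ3 := ρ3 + 6·ρ4
  [ 1  0  0  0  |   -1 ]
  [ 0  1  0  4  |    4 ]
  [ 0  0  1  0  |   -6 ]
  [ 0  0  0  1  |  3/2 ]
ρ2 := ρ2 − 4·ρ4
  [ 1  0  0  0  |   -1 ]
  [ 0  1  0  0  |   -2 ]
  [ 0  0  1  0  |   -6 ]
  [ 0  0  0  1  |  3/2 ]
Reading off the last column: p = -1, q = -2, r = -6, s = 3/2.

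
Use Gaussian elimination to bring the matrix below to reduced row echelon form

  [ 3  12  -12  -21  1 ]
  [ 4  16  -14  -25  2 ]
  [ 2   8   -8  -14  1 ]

Multiply ρ1 by 1/3.
Subtract 4 times ρ1 from ρ2.
Subtract 2 times ρ1 from ρ3.
Multiply ρ2 by 1/2.
Multiply ρ3 by 3.
Subtract 1/3 times ρ3 from ρ2.
Subtract 1/3 times ρ3 from ρ1.
Add 4 times ρ2 to ρ1.

[[1, 4, 0, -1, 0], [0, 0, 1, 3/2, 0], [0, 0, 0, 0, 1]]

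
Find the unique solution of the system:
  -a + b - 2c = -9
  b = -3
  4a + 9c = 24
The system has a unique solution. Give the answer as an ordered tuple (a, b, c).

(6, -3, 0)

Form the augmented matrix and row-reduce:
  [ -1  1  -2  |  -9 ]
  [  0  1   0  |  -3 ]
  [  4  0   9  |  24 ]
r1 ← -1·r1
  [ 1  -1  2  |   9 ]
  [ 0   1  0  |  -3 ]
  [ 4   0  9  |  24 ]
r3 ← r3 − 4·r1
  [ 1  -1  2  |    9 ]
  [ 0   1  0  |   -3 ]
  [ 0   4  1  |  -12 ]
r3 ← r3 − 4·r2
  [ 1  -1  2  |   9 ]
  [ 0   1  0  |  -3 ]
  [ 0   0  1  |   0 ]
r1 ← r1 − 2·r3
  [ 1  -1  0  |   9 ]
  [ 0   1  0  |  -3 ]
  [ 0   0  1  |   0 ]
r1 ← r1 + r2
  [ 1  0  0  |   6 ]
  [ 0  1  0  |  -3 ]
  [ 0  0  1  |   0 ]
Reading off the last column: a = 6, b = -3, c = 0.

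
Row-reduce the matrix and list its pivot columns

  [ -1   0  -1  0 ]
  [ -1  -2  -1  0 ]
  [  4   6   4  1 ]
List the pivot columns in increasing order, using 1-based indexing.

1, 2, 4

R1 → -1·R1
  [  1   0   1  0 ]
  [ -1  -2  -1  0 ]
  [  4   6   4  1 ]
R2 → R2 + R1
  [ 1   0  1  0 ]
  [ 0  -2  0  0 ]
  [ 4   6  4  1 ]
R3 → R3 − 4·R1
  [ 1   0  1  0 ]
  [ 0  -2  0  0 ]
  [ 0   6  0  1 ]
R2 → -1/2·R2
  [ 1  0  1  0 ]
  [ 0  1  0  0 ]
  [ 0  6  0  1 ]
R3 → R3 − 6·R2
  [ 1  0  1  0 ]
  [ 0  1  0  0 ]
  [ 0  0  0  1 ]
Pivot columns are the columns containing a leading 1.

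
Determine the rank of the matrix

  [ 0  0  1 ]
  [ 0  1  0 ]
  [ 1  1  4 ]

r1 <=> r3
  [ 1  1  4 ]
  [ 0  1  0 ]
  [ 0  0  1 ]
r1 -> r1 − 4·r3
  [ 1  1  0 ]
  [ 0  1  0 ]
  [ 0  0  1 ]
r1 -> r1 − r2
  [ 1  0  0 ]
  [ 0  1  0 ]
  [ 0  0  1 ]
The reduced form has 3 nonzero rows.

rank = 3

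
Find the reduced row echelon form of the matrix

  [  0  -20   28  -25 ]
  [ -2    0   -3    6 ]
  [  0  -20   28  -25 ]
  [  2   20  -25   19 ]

Swap ρ1 and ρ2.
  [ -2    0   -3    6 ]
  [  0  -20   28  -25 ]
  [  0  -20   28  -25 ]
  [  2   20  -25   19 ]
Multiply ρ1 by -1/2.
  [ 1    0  3/2   -3 ]
  [ 0  -20   28  -25 ]
  [ 0  -20   28  -25 ]
  [ 2   20  -25   19 ]
Subtract 2 times ρ1 from ρ4.
  [ 1    0  3/2   -3 ]
  [ 0  -20   28  -25 ]
  [ 0  -20   28  -25 ]
  [ 0   20  -28   25 ]
Multiply ρ2 by -1/20.
  [ 1    0   3/2   -3 ]
  [ 0    1  -7/5  5/4 ]
  [ 0  -20    28  -25 ]
  [ 0   20   -28   25 ]
Add 20 times ρ2 to ρ3.
  [ 1   0   3/2   -3 ]
  [ 0   1  -7/5  5/4 ]
  [ 0   0     0    0 ]
  [ 0  20   -28   25 ]
Subtract 20 times ρ2 from ρ4.
  [ 1  0   3/2   -3 ]
  [ 0  1  -7/5  5/4 ]
  [ 0  0     0    0 ]
  [ 0  0     0    0 ]

[[1, 0, 3/2, -3], [0, 1, -7/5, 5/4], [0, 0, 0, 0], [0, 0, 0, 0]]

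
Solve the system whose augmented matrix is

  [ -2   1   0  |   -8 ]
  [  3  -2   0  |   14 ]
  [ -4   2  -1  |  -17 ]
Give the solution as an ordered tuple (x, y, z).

Multiply r1 by -1/2.
  [  1  -1/2   0  |    4 ]
  [  3    -2   0  |   14 ]
  [ -4     2  -1  |  -17 ]
Subtract 3 times r1 from r2.
  [  1  -1/2   0  |    4 ]
  [  0  -1/2   0  |    2 ]
  [ -4     2  -1  |  -17 ]
Add 4 times r1 to r3.
  [ 1  -1/2   0  |   4 ]
  [ 0  -1/2   0  |   2 ]
  [ 0     0  -1  |  -1 ]
Multiply r2 by -2.
  [ 1  -1/2   0  |   4 ]
  [ 0     1   0  |  -4 ]
  [ 0     0  -1  |  -1 ]
Multiply r3 by -1.
  [ 1  -1/2  0  |   4 ]
  [ 0     1  0  |  -4 ]
  [ 0     0  1  |   1 ]
Add 1/2 times r2 to r1.
  [ 1  0  0  |   2 ]
  [ 0  1  0  |  -4 ]
  [ 0  0  1  |   1 ]
Reading off the last column: x = 2, y = -4, z = 1.

(2, -4, 1)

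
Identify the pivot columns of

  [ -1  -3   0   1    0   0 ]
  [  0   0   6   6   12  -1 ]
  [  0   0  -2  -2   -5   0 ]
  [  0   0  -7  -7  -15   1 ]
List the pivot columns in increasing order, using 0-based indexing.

0, 2, 4, 5

r1 → -1·r1
r2 → 1/6·r2
r3 → r3 + 2·r2
r4 → r4 + 7·r2
r3 → -1·r3
r4 → r4 + r3
r4 → 6·r4
r3 → r3 − 1/3·r4
r2 → r2 + 1/6·r4
r2 → r2 − 2·r3
Pivot columns are the columns containing a leading 1.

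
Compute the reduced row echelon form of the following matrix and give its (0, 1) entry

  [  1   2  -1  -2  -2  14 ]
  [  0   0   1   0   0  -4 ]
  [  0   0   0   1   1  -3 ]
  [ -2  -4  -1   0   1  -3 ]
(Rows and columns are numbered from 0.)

r4 -> r4 + 2·r1
  [ 1  2  -1  -2  -2  14 ]
  [ 0  0   1   0   0  -4 ]
  [ 0  0   0   1   1  -3 ]
  [ 0  0  -3  -4  -3  25 ]
r4 -> r4 + 3·r2
  [ 1  2  -1  -2  -2  14 ]
  [ 0  0   1   0   0  -4 ]
  [ 0  0   0   1   1  -3 ]
  [ 0  0   0  -4  -3  13 ]
r4 -> r4 + 4·r3
  [ 1  2  -1  -2  -2  14 ]
  [ 0  0   1   0   0  -4 ]
  [ 0  0   0   1   1  -3 ]
  [ 0  0   0   0   1   1 ]
r3 -> r3 − r4
  [ 1  2  -1  -2  -2  14 ]
  [ 0  0   1   0   0  -4 ]
  [ 0  0   0   1   0  -4 ]
  [ 0  0   0   0   1   1 ]
r1 -> r1 + 2·r4
  [ 1  2  -1  -2  0  16 ]
  [ 0  0   1   0  0  -4 ]
  [ 0  0   0   1  0  -4 ]
  [ 0  0   0   0  1   1 ]
r1 -> r1 + 2·r3
  [ 1  2  -1  0  0   8 ]
  [ 0  0   1  0  0  -4 ]
  [ 0  0   0  1  0  -4 ]
  [ 0  0   0  0  1   1 ]
r1 -> r1 + r2
  [ 1  2  0  0  0   4 ]
  [ 0  0  1  0  0  -4 ]
  [ 0  0  0  1  0  -4 ]
  [ 0  0  0  0  1   1 ]

2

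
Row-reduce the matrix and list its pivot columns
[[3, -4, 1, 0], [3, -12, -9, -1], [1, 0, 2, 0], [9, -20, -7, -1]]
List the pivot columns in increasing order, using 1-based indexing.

1, 2, 4

ρ1 := 1/3·ρ1
ρ2 := ρ2 − 3·ρ1
ρ3 := ρ3 − ρ1
ρ4 := ρ4 − 9·ρ1
ρ2 := -1/8·ρ2
ρ3 := ρ3 − 4/3·ρ2
ρ4 := ρ4 + 8·ρ2
ρ3 := -6·ρ3
ρ2 := ρ2 − 1/8·ρ3
ρ1 := ρ1 + 4/3·ρ2
Pivot columns are the columns containing a leading 1.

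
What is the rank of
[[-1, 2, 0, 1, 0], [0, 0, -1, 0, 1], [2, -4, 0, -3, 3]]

rank = 3

ρ1 ← -1·ρ1
ρ3 ← ρ3 − 2·ρ1
ρ2 ← -1·ρ2
ρ3 ← -1·ρ3
ρ1 ← ρ1 + ρ3
The reduced form has 3 nonzero rows.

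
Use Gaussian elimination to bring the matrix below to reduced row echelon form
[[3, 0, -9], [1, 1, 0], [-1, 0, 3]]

[[1, 0, -3], [0, 1, 3], [0, 0, 0]]

R1 -> 1/3·R1
  [  1  0  -3 ]
  [  1  1   0 ]
  [ -1  0   3 ]
R2 -> R2 − R1
  [  1  0  -3 ]
  [  0  1   3 ]
  [ -1  0   3 ]
R3 -> R3 + R1
  [ 1  0  -3 ]
  [ 0  1   3 ]
  [ 0  0   0 ]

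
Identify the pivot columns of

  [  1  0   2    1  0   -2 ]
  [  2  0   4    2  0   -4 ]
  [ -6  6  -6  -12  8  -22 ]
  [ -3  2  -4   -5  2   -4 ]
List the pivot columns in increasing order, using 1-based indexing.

R2 -> R2 − 2·R1
  [  1  0   2    1  0   -2 ]
  [  0  0   0    0  0    0 ]
  [ -6  6  -6  -12  8  -22 ]
  [ -3  2  -4   -5  2   -4 ]
R3 -> R3 + 6·R1
  [  1  0   2   1  0   -2 ]
  [  0  0   0   0  0    0 ]
  [  0  6   6  -6  8  -34 ]
  [ -3  2  -4  -5  2   -4 ]
R4 -> R4 + 3·R1
  [ 1  0  2   1  0   -2 ]
  [ 0  0  0   0  0    0 ]
  [ 0  6  6  -6  8  -34 ]
  [ 0  2  2  -2  2  -10 ]
R2 <=> R3
  [ 1  0  2   1  0   -2 ]
  [ 0  6  6  -6  8  -34 ]
  [ 0  0  0   0  0    0 ]
  [ 0  2  2  -2  2  -10 ]
R2 -> 1/6·R2
  [ 1  0  2   1    0     -2 ]
  [ 0  1  1  -1  4/3  -17/3 ]
  [ 0  0  0   0    0      0 ]
  [ 0  2  2  -2    2    -10 ]
R4 -> R4 − 2·R2
  [ 1  0  2   1     0     -2 ]
  [ 0  1  1  -1   4/3  -17/3 ]
  [ 0  0  0   0     0      0 ]
  [ 0  0  0   0  -2/3    4/3 ]
R3 <=> R4
  [ 1  0  2   1     0     -2 ]
  [ 0  1  1  -1   4/3  -17/3 ]
  [ 0  0  0   0  -2/3    4/3 ]
  [ 0  0  0   0     0      0 ]
R3 -> -3/2·R3
  [ 1  0  2   1    0     -2 ]
  [ 0  1  1  -1  4/3  -17/3 ]
  [ 0  0  0   0    1     -2 ]
  [ 0  0  0   0    0      0 ]
R2 -> R2 − 4/3·R3
  [ 1  0  2   1  0  -2 ]
  [ 0  1  1  -1  0  -3 ]
  [ 0  0  0   0  1  -2 ]
  [ 0  0  0   0  0   0 ]
Pivot columns are the columns containing a leading 1.

1, 2, 5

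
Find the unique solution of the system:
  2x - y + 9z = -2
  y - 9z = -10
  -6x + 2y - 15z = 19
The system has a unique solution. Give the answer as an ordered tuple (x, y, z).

Form the augmented matrix and row-reduce:
  [  2  -1    9  |   -2 ]
  [  0   1   -9  |  -10 ]
  [ -6   2  -15  |   19 ]
R1 := 1/2·R1
  [  1  -1/2  9/2  |   -1 ]
  [  0     1   -9  |  -10 ]
  [ -6     2  -15  |   19 ]
R3 := R3 + 6·R1
  [ 1  -1/2  9/2  |   -1 ]
  [ 0     1   -9  |  -10 ]
  [ 0    -1   12  |   13 ]
R3 := R3 + R2
  [ 1  -1/2  9/2  |   -1 ]
  [ 0     1   -9  |  -10 ]
  [ 0     0    3  |    3 ]
R3 := 1/3·R3
  [ 1  -1/2  9/2  |   -1 ]
  [ 0     1   -9  |  -10 ]
  [ 0     0    1  |    1 ]
R2 := R2 + 9·R3
  [ 1  -1/2  9/2  |  -1 ]
  [ 0     1    0  |  -1 ]
  [ 0     0    1  |   1 ]
R1 := R1 − 9/2·R3
  [ 1  -1/2  0  |  -11/2 ]
  [ 0     1  0  |     -1 ]
  [ 0     0  1  |      1 ]
R1 := R1 + 1/2·R2
  [ 1  0  0  |  -6 ]
  [ 0  1  0  |  -1 ]
  [ 0  0  1  |   1 ]
Reading off the last column: x = -6, y = -1, z = 1.

(-6, -1, 1)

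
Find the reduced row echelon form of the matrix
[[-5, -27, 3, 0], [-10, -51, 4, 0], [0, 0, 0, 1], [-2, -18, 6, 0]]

r1 := -1/5·r1
  [   1  27/5  -3/5  0 ]
  [ -10   -51     4  0 ]
  [   0     0     0  1 ]
  [  -2   -18     6  0 ]
r2 := r2 + 10·r1
  [  1  27/5  -3/5  0 ]
  [  0     3    -2  0 ]
  [  0     0     0  1 ]
  [ -2   -18     6  0 ]
r4 := r4 + 2·r1
  [ 1   27/5  -3/5  0 ]
  [ 0      3    -2  0 ]
  [ 0      0     0  1 ]
  [ 0  -36/5  24/5  0 ]
r2 := 1/3·r2
  [ 1   27/5  -3/5  0 ]
  [ 0      1  -2/3  0 ]
  [ 0      0     0  1 ]
  [ 0  -36/5  24/5  0 ]
r4 := r4 + 36/5·r2
  [ 1  27/5  -3/5  0 ]
  [ 0     1  -2/3  0 ]
  [ 0     0     0  1 ]
  [ 0     0     0  0 ]
r1 := r1 − 27/5·r2
  [ 1  0     3  0 ]
  [ 0  1  -2/3  0 ]
  [ 0  0     0  1 ]
  [ 0  0     0  0 ]

[[1, 0, 3, 0], [0, 1, -2/3, 0], [0, 0, 0, 1], [0, 0, 0, 0]]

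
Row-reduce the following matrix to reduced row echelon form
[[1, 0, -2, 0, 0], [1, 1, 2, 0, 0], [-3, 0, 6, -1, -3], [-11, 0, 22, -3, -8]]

R2 ← R2 − R1
  [   1  0  -2   0   0 ]
  [   0  1   4   0   0 ]
  [  -3  0   6  -1  -3 ]
  [ -11  0  22  -3  -8 ]
R3 ← R3 + 3·R1
  [   1  0  -2   0   0 ]
  [   0  1   4   0   0 ]
  [   0  0   0  -1  -3 ]
  [ -11  0  22  -3  -8 ]
R4 ← R4 + 11·R1
  [ 1  0  -2   0   0 ]
  [ 0  1   4   0   0 ]
  [ 0  0   0  -1  -3 ]
  [ 0  0   0  -3  -8 ]
R3 ← -1·R3
  [ 1  0  -2   0   0 ]
  [ 0  1   4   0   0 ]
  [ 0  0   0   1   3 ]
  [ 0  0   0  -3  -8 ]
R4 ← R4 + 3·R3
  [ 1  0  -2  0  0 ]
  [ 0  1   4  0  0 ]
  [ 0  0   0  1  3 ]
  [ 0  0   0  0  1 ]
R3 ← R3 − 3·R4
  [ 1  0  -2  0  0 ]
  [ 0  1   4  0  0 ]
  [ 0  0   0  1  0 ]
  [ 0  0   0  0  1 ]

[[1, 0, -2, 0, 0], [0, 1, 4, 0, 0], [0, 0, 0, 1, 0], [0, 0, 0, 0, 1]]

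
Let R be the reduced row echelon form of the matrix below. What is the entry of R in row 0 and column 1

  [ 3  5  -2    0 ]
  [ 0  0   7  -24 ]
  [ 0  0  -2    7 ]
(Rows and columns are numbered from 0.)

ρ1 := 1/3·ρ1
  [ 1  5/3  -2/3    0 ]
  [ 0    0     7  -24 ]
  [ 0    0    -2    7 ]
ρ2 := 1/7·ρ2
  [ 1  5/3  -2/3      0 ]
  [ 0    0     1  -24/7 ]
  [ 0    0    -2      7 ]
ρ3 := ρ3 + 2·ρ2
  [ 1  5/3  -2/3      0 ]
  [ 0    0     1  -24/7 ]
  [ 0    0     0    1/7 ]
ρ3 := 7·ρ3
  [ 1  5/3  -2/3      0 ]
  [ 0    0     1  -24/7 ]
  [ 0    0     0      1 ]
ρ2 := ρ2 + 24/7·ρ3
  [ 1  5/3  -2/3  0 ]
  [ 0    0     1  0 ]
  [ 0    0     0  1 ]
ρ1 := ρ1 + 2/3·ρ2
  [ 1  5/3  0  0 ]
  [ 0    0  1  0 ]
  [ 0    0  0  1 ]

5/3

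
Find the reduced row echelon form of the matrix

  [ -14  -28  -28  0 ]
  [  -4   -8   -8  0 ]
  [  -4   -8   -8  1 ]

R1 → -1/14·R1
  [  1   2   2  0 ]
  [ -4  -8  -8  0 ]
  [ -4  -8  -8  1 ]
R2 → R2 + 4·R1
  [  1   2   2  0 ]
  [  0   0   0  0 ]
  [ -4  -8  -8  1 ]
R3 → R3 + 4·R1
  [ 1  2  2  0 ]
  [ 0  0  0  0 ]
  [ 0  0  0  1 ]
R2 ↔ R3
  [ 1  2  2  0 ]
  [ 0  0  0  1 ]
  [ 0  0  0  0 ]

[[1, 2, 2, 0], [0, 0, 0, 1], [0, 0, 0, 0]]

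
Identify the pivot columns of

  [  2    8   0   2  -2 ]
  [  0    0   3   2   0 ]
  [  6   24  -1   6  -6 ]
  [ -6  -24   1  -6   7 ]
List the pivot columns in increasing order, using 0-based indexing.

0, 2, 3, 4

Multiply ρ1 by 1/2.
  [  1    4   0   1  -1 ]
  [  0    0   3   2   0 ]
  [  6   24  -1   6  -6 ]
  [ -6  -24   1  -6   7 ]
Subtract 6 times ρ1 from ρ3.
  [  1    4   0   1  -1 ]
  [  0    0   3   2   0 ]
  [  0    0  -1   0   0 ]
  [ -6  -24   1  -6   7 ]
Add 6 times ρ1 to ρ4.
  [ 1  4   0  1  -1 ]
  [ 0  0   3  2   0 ]
  [ 0  0  -1  0   0 ]
  [ 0  0   1  0   1 ]
Multiply ρ2 by 1/3.
  [ 1  4   0    1  -1 ]
  [ 0  0   1  2/3   0 ]
  [ 0  0  -1    0   0 ]
  [ 0  0   1    0   1 ]
Add ρ2 to ρ3.
  [ 1  4  0    1  -1 ]
  [ 0  0  1  2/3   0 ]
  [ 0  0  0  2/3   0 ]
  [ 0  0  1    0   1 ]
Subtract ρ2 from ρ4.
  [ 1  4  0     1  -1 ]
  [ 0  0  1   2/3   0 ]
  [ 0  0  0   2/3   0 ]
  [ 0  0  0  -2/3   1 ]
Multiply ρ3 by 3/2.
  [ 1  4  0     1  -1 ]
  [ 0  0  1   2/3   0 ]
  [ 0  0  0     1   0 ]
  [ 0  0  0  -2/3   1 ]
Add 2/3 times ρ3 to ρ4.
  [ 1  4  0    1  -1 ]
  [ 0  0  1  2/3   0 ]
  [ 0  0  0    1   0 ]
  [ 0  0  0    0   1 ]
Add ρ4 to ρ1.
  [ 1  4  0    1  0 ]
  [ 0  0  1  2/3  0 ]
  [ 0  0  0    1  0 ]
  [ 0  0  0    0  1 ]
Subtract 2/3 times ρ3 from ρ2.
  [ 1  4  0  1  0 ]
  [ 0  0  1  0  0 ]
  [ 0  0  0  1  0 ]
  [ 0  0  0  0  1 ]
Subtract ρ3 from ρ1.
  [ 1  4  0  0  0 ]
  [ 0  0  1  0  0 ]
  [ 0  0  0  1  0 ]
  [ 0  0  0  0  1 ]
Pivot columns are the columns containing a leading 1.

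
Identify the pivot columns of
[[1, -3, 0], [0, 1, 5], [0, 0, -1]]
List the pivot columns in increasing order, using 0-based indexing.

0, 1, 2

R3 → -1·R3
  [ 1  -3  0 ]
  [ 0   1  5 ]
  [ 0   0  1 ]
R2 → R2 − 5·R3
  [ 1  -3  0 ]
  [ 0   1  0 ]
  [ 0   0  1 ]
R1 → R1 + 3·R2
  [ 1  0  0 ]
  [ 0  1  0 ]
  [ 0  0  1 ]
Pivot columns are the columns containing a leading 1.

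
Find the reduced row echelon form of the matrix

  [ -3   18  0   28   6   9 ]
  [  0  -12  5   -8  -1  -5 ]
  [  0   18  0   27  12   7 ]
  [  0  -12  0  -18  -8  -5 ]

[[1, 0, 0, -1/3, 2, 0], [0, 1, 0, 3/2, 2/3, 0], [0, 0, 1, 2, 7/5, 0], [0, 0, 0, 0, 0, 1]]

ρ1 := -1/3·ρ1
ρ2 := -1/12·ρ2
ρ3 := ρ3 − 18·ρ2
ρ4 := ρ4 + 12·ρ2
ρ3 := 2/15·ρ3
ρ4 := ρ4 + 5·ρ3
ρ4 := -3·ρ4
ρ3 := ρ3 + 1/15·ρ4
ρ2 := ρ2 − 5/12·ρ4
ρ1 := ρ1 + 3·ρ4
ρ2 := ρ2 + 5/12·ρ3
ρ1 := ρ1 + 6·ρ2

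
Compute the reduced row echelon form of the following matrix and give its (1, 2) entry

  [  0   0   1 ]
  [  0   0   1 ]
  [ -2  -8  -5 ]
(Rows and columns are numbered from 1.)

R1 <-> R3
  [ -2  -8  -5 ]
  [  0   0   1 ]
  [  0   0   1 ]
R1 -> -1/2·R1
  [ 1  4  5/2 ]
  [ 0  0    1 ]
  [ 0  0    1 ]
R3 -> R3 − R2
  [ 1  4  5/2 ]
  [ 0  0    1 ]
  [ 0  0    0 ]
R1 -> R1 − 5/2·R2
  [ 1  4  0 ]
  [ 0  0  1 ]
  [ 0  0  0 ]

4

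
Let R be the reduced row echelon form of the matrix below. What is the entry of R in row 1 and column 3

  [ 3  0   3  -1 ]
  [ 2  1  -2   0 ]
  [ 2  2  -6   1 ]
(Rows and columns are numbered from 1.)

1

R1 → 1/3·R1
  [ 1  0   1  -1/3 ]
  [ 2  1  -2     0 ]
  [ 2  2  -6     1 ]
R2 → R2 − 2·R1
  [ 1  0   1  -1/3 ]
  [ 0  1  -4   2/3 ]
  [ 2  2  -6     1 ]
R3 → R3 − 2·R1
  [ 1  0   1  -1/3 ]
  [ 0  1  -4   2/3 ]
  [ 0  2  -8   5/3 ]
R3 → R3 − 2·R2
  [ 1  0   1  -1/3 ]
  [ 0  1  -4   2/3 ]
  [ 0  0   0   1/3 ]
R3 → 3·R3
  [ 1  0   1  -1/3 ]
  [ 0  1  -4   2/3 ]
  [ 0  0   0     1 ]
R2 → R2 − 2/3·R3
  [ 1  0   1  -1/3 ]
  [ 0  1  -4     0 ]
  [ 0  0   0     1 ]
R1 → R1 + 1/3·R3
  [ 1  0   1  0 ]
  [ 0  1  -4  0 ]
  [ 0  0   0  1 ]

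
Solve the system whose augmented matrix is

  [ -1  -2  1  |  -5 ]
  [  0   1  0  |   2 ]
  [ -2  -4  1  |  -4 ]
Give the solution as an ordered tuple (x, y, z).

Multiply r1 by -1.
  [  1   2  -1  |   5 ]
  [  0   1   0  |   2 ]
  [ -2  -4   1  |  -4 ]
Add 2 times r1 to r3.
  [ 1  2  -1  |  5 ]
  [ 0  1   0  |  2 ]
  [ 0  0  -1  |  6 ]
Multiply r3 by -1.
  [ 1  2  -1  |   5 ]
  [ 0  1   0  |   2 ]
  [ 0  0   1  |  -6 ]
Add r3 to r1.
  [ 1  2  0  |  -1 ]
  [ 0  1  0  |   2 ]
  [ 0  0  1  |  -6 ]
Subtract 2 times r2 from r1.
  [ 1  0  0  |  -5 ]
  [ 0  1  0  |   2 ]
  [ 0  0  1  |  -6 ]
Reading off the last column: x = -5, y = 2, z = -6.

(-5, 2, -6)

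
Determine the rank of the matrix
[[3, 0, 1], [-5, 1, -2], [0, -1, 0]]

Multiply ρ1 by 1/3.
  [  1   0  1/3 ]
  [ -5   1   -2 ]
  [  0  -1    0 ]
Add 5 times ρ1 to ρ2.
  [ 1   0   1/3 ]
  [ 0   1  -1/3 ]
  [ 0  -1     0 ]
Add ρ2 to ρ3.
  [ 1  0   1/3 ]
  [ 0  1  -1/3 ]
  [ 0  0  -1/3 ]
Multiply ρ3 by -3.
  [ 1  0   1/3 ]
  [ 0  1  -1/3 ]
  [ 0  0     1 ]
Add 1/3 times ρ3 to ρ2.
  [ 1  0  1/3 ]
  [ 0  1    0 ]
  [ 0  0    1 ]
Subtract 1/3 times ρ3 from ρ1.
  [ 1  0  0 ]
  [ 0  1  0 ]
  [ 0  0  1 ]
The reduced form has 3 nonzero rows.

rank = 3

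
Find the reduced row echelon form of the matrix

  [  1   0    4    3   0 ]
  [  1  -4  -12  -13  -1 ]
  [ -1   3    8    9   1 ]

r2 := r2 − r1
  [  1   0    4    3   0 ]
  [  0  -4  -16  -16  -1 ]
  [ -1   3    8    9   1 ]
r3 := r3 + r1
  [ 1   0    4    3   0 ]
  [ 0  -4  -16  -16  -1 ]
  [ 0   3   12   12   1 ]
r2 := -1/4·r2
  [ 1  0   4   3    0 ]
  [ 0  1   4   4  1/4 ]
  [ 0  3  12  12    1 ]
r3 := r3 − 3·r2
  [ 1  0  4  3    0 ]
  [ 0  1  4  4  1/4 ]
  [ 0  0  0  0  1/4 ]
r3 := 4·r3
  [ 1  0  4  3    0 ]
  [ 0  1  4  4  1/4 ]
  [ 0  0  0  0    1 ]
r2 := r2 − 1/4·r3
  [ 1  0  4  3  0 ]
  [ 0  1  4  4  0 ]
  [ 0  0  0  0  1 ]

[[1, 0, 4, 3, 0], [0, 1, 4, 4, 0], [0, 0, 0, 0, 1]]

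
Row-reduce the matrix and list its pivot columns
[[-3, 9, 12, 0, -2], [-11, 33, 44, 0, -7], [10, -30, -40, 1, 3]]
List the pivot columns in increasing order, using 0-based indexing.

ρ1 → -1/3·ρ1
  [   1   -3   -4  0  2/3 ]
  [ -11   33   44  0   -7 ]
  [  10  -30  -40  1    3 ]
ρ2 → ρ2 + 11·ρ1
  [  1   -3   -4  0  2/3 ]
  [  0    0    0  0  1/3 ]
  [ 10  -30  -40  1    3 ]
ρ3 → ρ3 − 10·ρ1
  [ 1  -3  -4  0    2/3 ]
  [ 0   0   0  0    1/3 ]
  [ 0   0   0  1  -11/3 ]
ρ2 <=> ρ3
  [ 1  -3  -4  0    2/3 ]
  [ 0   0   0  1  -11/3 ]
  [ 0   0   0  0    1/3 ]
ρ3 → 3·ρ3
  [ 1  -3  -4  0    2/3 ]
  [ 0   0   0  1  -11/3 ]
  [ 0   0   0  0      1 ]
ρ2 → ρ2 + 11/3·ρ3
  [ 1  -3  -4  0  2/3 ]
  [ 0   0   0  1    0 ]
  [ 0   0   0  0    1 ]
ρ1 → ρ1 − 2/3·ρ3
  [ 1  -3  -4  0  0 ]
  [ 0   0   0  1  0 ]
  [ 0   0   0  0  1 ]
Pivot columns are the columns containing a leading 1.

0, 3, 4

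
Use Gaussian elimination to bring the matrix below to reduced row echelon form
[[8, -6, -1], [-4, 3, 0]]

[[1, -3/4, 0], [0, 0, 1]]

Multiply ρ1 by 1/8.
  [  1  -3/4  -1/8 ]
  [ -4     3     0 ]
Add 4 times ρ1 to ρ2.
  [ 1  -3/4  -1/8 ]
  [ 0     0  -1/2 ]
Multiply ρ2 by -2.
  [ 1  -3/4  -1/8 ]
  [ 0     0     1 ]
Add 1/8 times ρ2 to ρ1.
  [ 1  -3/4  0 ]
  [ 0     0  1 ]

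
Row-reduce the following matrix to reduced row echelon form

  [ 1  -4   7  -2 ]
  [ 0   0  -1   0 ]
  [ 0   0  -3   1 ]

[[1, -4, 0, 0], [0, 0, 1, 0], [0, 0, 0, 1]]

R2 → -1·R2
  [ 1  -4   7  -2 ]
  [ 0   0   1   0 ]
  [ 0   0  -3   1 ]
R3 → R3 + 3·R2
  [ 1  -4  7  -2 ]
  [ 0   0  1   0 ]
  [ 0   0  0   1 ]
R1 → R1 + 2·R3
  [ 1  -4  7  0 ]
  [ 0   0  1  0 ]
  [ 0   0  0  1 ]
R1 → R1 − 7·R2
  [ 1  -4  0  0 ]
  [ 0   0  1  0 ]
  [ 0   0  0  1 ]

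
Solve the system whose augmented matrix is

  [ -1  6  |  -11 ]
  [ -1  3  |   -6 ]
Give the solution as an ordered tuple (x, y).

(1, -5/3)

ρ1 ← -1·ρ1
ρ2 ← ρ2 + ρ1
ρ2 ← -1/3·ρ2
ρ1 ← ρ1 + 6·ρ2
Reading off the last column: x = 1, y = -5/3.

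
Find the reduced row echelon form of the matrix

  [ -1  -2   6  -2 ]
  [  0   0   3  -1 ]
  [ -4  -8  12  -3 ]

Multiply R1 by -1.
  [  1   2  -6   2 ]
  [  0   0   3  -1 ]
  [ -4  -8  12  -3 ]
Add 4 times R1 to R3.
  [ 1  2   -6   2 ]
  [ 0  0    3  -1 ]
  [ 0  0  -12   5 ]
Multiply R2 by 1/3.
  [ 1  2   -6     2 ]
  [ 0  0    1  -1/3 ]
  [ 0  0  -12     5 ]
Add 12 times R2 to R3.
  [ 1  2  -6     2 ]
  [ 0  0   1  -1/3 ]
  [ 0  0   0     1 ]
Add 1/3 times R3 to R2.
  [ 1  2  -6  2 ]
  [ 0  0   1  0 ]
  [ 0  0   0  1 ]
Subtract 2 times R3 from R1.
  [ 1  2  -6  0 ]
  [ 0  0   1  0 ]
  [ 0  0   0  1 ]
Add 6 times R2 to R1.
  [ 1  2  0  0 ]
  [ 0  0  1  0 ]
  [ 0  0  0  1 ]

[[1, 2, 0, 0], [0, 0, 1, 0], [0, 0, 0, 1]]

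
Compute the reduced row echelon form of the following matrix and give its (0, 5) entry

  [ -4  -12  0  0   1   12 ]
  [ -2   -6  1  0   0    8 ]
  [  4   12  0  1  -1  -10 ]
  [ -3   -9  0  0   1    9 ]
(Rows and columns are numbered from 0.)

ρ1 ← -1/4·ρ1
  [  1   3  0  0  -1/4   -3 ]
  [ -2  -6  1  0     0    8 ]
  [  4  12  0  1    -1  -10 ]
  [ -3  -9  0  0     1    9 ]
ρ2 ← ρ2 + 2·ρ1
  [  1   3  0  0  -1/4   -3 ]
  [  0   0  1  0  -1/2    2 ]
  [  4  12  0  1    -1  -10 ]
  [ -3  -9  0  0     1    9 ]
ρ3 ← ρ3 − 4·ρ1
  [  1   3  0  0  -1/4  -3 ]
  [  0   0  1  0  -1/2   2 ]
  [  0   0  0  1     0   2 ]
  [ -3  -9  0  0     1   9 ]
ρ4 ← ρ4 + 3·ρ1
  [ 1  3  0  0  -1/4  -3 ]
  [ 0  0  1  0  -1/2   2 ]
  [ 0  0  0  1     0   2 ]
  [ 0  0  0  0   1/4   0 ]
ρ4 ← 4·ρ4
  [ 1  3  0  0  -1/4  -3 ]
  [ 0  0  1  0  -1/2   2 ]
  [ 0  0  0  1     0   2 ]
  [ 0  0  0  0     1   0 ]
ρ2 ← ρ2 + 1/2·ρ4
  [ 1  3  0  0  -1/4  -3 ]
  [ 0  0  1  0     0   2 ]
  [ 0  0  0  1     0   2 ]
  [ 0  0  0  0     1   0 ]
ρ1 ← ρ1 + 1/4·ρ4
  [ 1  3  0  0  0  -3 ]
  [ 0  0  1  0  0   2 ]
  [ 0  0  0  1  0   2 ]
  [ 0  0  0  0  1   0 ]

-3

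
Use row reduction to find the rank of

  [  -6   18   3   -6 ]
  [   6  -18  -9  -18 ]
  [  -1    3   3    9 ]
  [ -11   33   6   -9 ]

ρ1 := -1/6·ρ1
  [   1   -3  -1/2    1 ]
  [   6  -18    -9  -18 ]
  [  -1    3     3    9 ]
  [ -11   33     6   -9 ]
ρ2 := ρ2 − 6·ρ1
  [   1  -3  -1/2    1 ]
  [   0   0    -6  -24 ]
  [  -1   3     3    9 ]
  [ -11  33     6   -9 ]
ρ3 := ρ3 + ρ1
  [   1  -3  -1/2    1 ]
  [   0   0    -6  -24 ]
  [   0   0   5/2   10 ]
  [ -11  33     6   -9 ]
ρ4 := ρ4 + 11·ρ1
  [ 1  -3  -1/2    1 ]
  [ 0   0    -6  -24 ]
  [ 0   0   5/2   10 ]
  [ 0   0   1/2    2 ]
ρ2 := -1/6·ρ2
  [ 1  -3  -1/2   1 ]
  [ 0   0     1   4 ]
  [ 0   0   5/2  10 ]
  [ 0   0   1/2   2 ]
ρ3 := ρ3 − 5/2·ρ2
  [ 1  -3  -1/2  1 ]
  [ 0   0     1  4 ]
  [ 0   0     0  0 ]
  [ 0   0   1/2  2 ]
ρ4 := ρ4 − 1/2·ρ2
  [ 1  -3  -1/2  1 ]
  [ 0   0     1  4 ]
  [ 0   0     0  0 ]
  [ 0   0     0  0 ]
ρ1 := ρ1 + 1/2·ρ2
  [ 1  -3  0  3 ]
  [ 0   0  1  4 ]
  [ 0   0  0  0 ]
  [ 0   0  0  0 ]
The reduced form has 2 nonzero rows.

rank = 2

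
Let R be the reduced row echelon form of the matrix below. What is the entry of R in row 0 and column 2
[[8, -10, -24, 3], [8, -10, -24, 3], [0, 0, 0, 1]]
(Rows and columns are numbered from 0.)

-3

Multiply r1 by 1/8.
  [ 1  -5/4   -3  3/8 ]
  [ 8   -10  -24    3 ]
  [ 0     0    0    1 ]
Subtract 8 times r1 from r2.
  [ 1  -5/4  -3  3/8 ]
  [ 0     0   0    0 ]
  [ 0     0   0    1 ]
Swap r2 and r3.
  [ 1  -5/4  -3  3/8 ]
  [ 0     0   0    1 ]
  [ 0     0   0    0 ]
Subtract 3/8 times r2 from r1.
  [ 1  -5/4  -3  0 ]
  [ 0     0   0  1 ]
  [ 0     0   0  0 ]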